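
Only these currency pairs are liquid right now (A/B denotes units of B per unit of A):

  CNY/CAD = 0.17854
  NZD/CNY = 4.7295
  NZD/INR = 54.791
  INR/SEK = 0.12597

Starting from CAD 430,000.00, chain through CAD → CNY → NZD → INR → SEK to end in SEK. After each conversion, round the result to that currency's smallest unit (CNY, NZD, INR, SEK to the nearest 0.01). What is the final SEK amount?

SEK 3,514,746.82

CAD 430,000.00 ÷ 0.17854 = CNY 2,408,423.88
CNY 2,408,423.88 ÷ 4.7295 = NZD 509,234.35
NZD 509,234.35 × 54.791 = INR 27,901,459.27
INR 27,901,459.27 × 0.12597 = SEK 3,514,746.82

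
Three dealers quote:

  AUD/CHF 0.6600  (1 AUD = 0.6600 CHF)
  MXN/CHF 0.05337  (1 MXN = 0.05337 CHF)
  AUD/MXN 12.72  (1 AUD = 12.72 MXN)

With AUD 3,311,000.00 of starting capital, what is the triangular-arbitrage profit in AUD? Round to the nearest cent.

Profitable loop is AUD → MXN → CHF → AUD:
AUD 3,311,000.00 × 12.72 = MXN 42,115,920.00
MXN 42,115,920.00 × 0.05337 = CHF 2,247,726.65
CHF 2,247,726.65 ÷ 0.6600 = AUD 3,405,646.44
Profit = AUD 3,405,646.44 − AUD 3,311,000.00

Profit: AUD 94,646.44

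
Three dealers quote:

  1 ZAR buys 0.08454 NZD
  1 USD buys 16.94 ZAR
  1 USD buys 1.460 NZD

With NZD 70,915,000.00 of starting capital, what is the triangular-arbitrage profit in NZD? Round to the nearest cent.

Profitable loop is NZD → ZAR → USD → NZD:
NZD 70,915,000.00 ÷ 0.08454 = ZAR 838,833,688.19
ZAR 838,833,688.19 ÷ 16.94 = USD 49,517,927.28
USD 49,517,927.28 × 1.460 = NZD 72,296,173.83
Profit = NZD 72,296,173.83 − NZD 70,915,000.00

Profit: NZD 1,381,173.83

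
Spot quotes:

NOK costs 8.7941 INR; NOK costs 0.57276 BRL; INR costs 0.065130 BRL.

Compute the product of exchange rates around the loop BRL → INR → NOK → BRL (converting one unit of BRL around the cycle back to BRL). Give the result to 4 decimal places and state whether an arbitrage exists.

1.0000 (no arbitrage)

Around BRL → INR → NOK → BRL: 1 ÷ 0.065130 ÷ 8.7941 × 0.57276 = 1.000000
Product ≈ 1 (deviation 0.000%, within rounding noise).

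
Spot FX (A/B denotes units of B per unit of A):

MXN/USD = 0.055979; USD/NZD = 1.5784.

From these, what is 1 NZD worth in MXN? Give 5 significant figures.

NZD/MXN = 11.318

1 NZD ÷ 1.5784 = 0.633553 USD
0.633553 USD ÷ 0.055979 = 11.3177 MXN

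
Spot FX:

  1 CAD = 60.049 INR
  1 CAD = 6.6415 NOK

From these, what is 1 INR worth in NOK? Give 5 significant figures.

INR/NOK = 0.11060

1 INR ÷ 60.049 = 0.0166531 CAD
0.0166531 CAD × 6.6415 = 0.110601 NOK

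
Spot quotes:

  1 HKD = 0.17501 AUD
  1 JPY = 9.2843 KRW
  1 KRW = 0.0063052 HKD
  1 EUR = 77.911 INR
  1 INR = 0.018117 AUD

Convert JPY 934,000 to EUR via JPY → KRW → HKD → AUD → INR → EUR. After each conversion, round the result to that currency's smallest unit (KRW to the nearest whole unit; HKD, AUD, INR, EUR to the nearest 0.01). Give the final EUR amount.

EUR 6,779.11

JPY 934,000 × 9.2843 = KRW 8,671,536
KRW 8,671,536 × 0.0063052 = HKD 54,675.77
HKD 54,675.77 × 0.17501 = AUD 9,568.81
AUD 9,568.81 ÷ 0.018117 = INR 528,167.47
INR 528,167.47 ÷ 77.911 = EUR 6,779.11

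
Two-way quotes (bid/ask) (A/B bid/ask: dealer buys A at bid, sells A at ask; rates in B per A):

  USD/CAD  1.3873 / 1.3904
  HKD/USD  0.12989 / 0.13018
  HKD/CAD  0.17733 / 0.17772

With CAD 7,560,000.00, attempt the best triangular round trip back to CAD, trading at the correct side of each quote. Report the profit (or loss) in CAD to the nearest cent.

Net profit: CAD 105,343.02

Best loop CAD → HKD → USD → CAD:
CAD 7,560,000.00 ÷ 0.17772 (buy HKD at ask) = HKD 42,538,825.12
HKD 42,538,825.12 × 0.12989 (sell HKD at bid) = USD 5,525,367.99
USD 5,525,367.99 × 1.3873 (sell USD at bid) = CAD 7,665,343.02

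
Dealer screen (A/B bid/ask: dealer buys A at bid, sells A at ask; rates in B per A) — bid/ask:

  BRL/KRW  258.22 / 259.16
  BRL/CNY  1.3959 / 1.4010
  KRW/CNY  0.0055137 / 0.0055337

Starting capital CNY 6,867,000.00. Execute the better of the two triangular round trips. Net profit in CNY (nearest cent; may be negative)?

Best loop CNY → BRL → KRW → CNY:
CNY 6,867,000.00 ÷ 1.4010 (buy BRL at ask) = BRL 4,901,498.93
BRL 4,901,498.93 × 258.22 (sell BRL at bid) = KRW 1,265,665,054
KRW 1,265,665,054 × 0.0055137 (sell KRW at bid) = CNY 6,978,497.41

Net profit: CNY 111,497.41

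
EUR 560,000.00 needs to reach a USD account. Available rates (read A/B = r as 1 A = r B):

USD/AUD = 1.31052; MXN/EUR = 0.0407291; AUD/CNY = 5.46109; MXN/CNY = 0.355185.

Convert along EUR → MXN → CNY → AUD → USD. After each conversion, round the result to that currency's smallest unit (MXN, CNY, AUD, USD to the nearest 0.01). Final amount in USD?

USD 682,362.02

EUR 560,000.00 ÷ 0.0407291 = MXN 13,749,383.12
MXN 13,749,383.12 × 0.355185 = CNY 4,883,574.64
CNY 4,883,574.64 ÷ 5.46109 = AUD 894,249.07
AUD 894,249.07 ÷ 1.31052 = USD 682,362.02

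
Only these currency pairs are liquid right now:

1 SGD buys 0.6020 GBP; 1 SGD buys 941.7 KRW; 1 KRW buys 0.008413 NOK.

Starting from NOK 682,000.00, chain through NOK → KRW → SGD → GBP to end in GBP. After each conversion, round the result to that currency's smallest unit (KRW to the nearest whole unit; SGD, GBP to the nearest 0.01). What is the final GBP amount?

GBP 51,822.39

NOK 682,000.00 ÷ 0.008413 = KRW 81,065,018
KRW 81,065,018 ÷ 941.7 = SGD 86,083.70
SGD 86,083.70 × 0.6020 = GBP 51,822.39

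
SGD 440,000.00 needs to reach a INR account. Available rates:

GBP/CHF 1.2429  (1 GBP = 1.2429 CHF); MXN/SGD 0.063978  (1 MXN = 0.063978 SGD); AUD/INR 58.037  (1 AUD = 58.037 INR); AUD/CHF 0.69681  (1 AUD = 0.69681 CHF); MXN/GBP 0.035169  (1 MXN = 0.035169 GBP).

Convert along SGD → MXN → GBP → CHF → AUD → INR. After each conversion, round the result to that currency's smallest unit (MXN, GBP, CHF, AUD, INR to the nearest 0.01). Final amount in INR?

INR 25,038,529.15

SGD 440,000.00 ÷ 0.063978 = MXN 6,877,364.09
MXN 6,877,364.09 × 0.035169 = GBP 241,870.02
GBP 241,870.02 × 1.2429 = CHF 300,620.25
CHF 300,620.25 ÷ 0.69681 = AUD 431,423.56
AUD 431,423.56 × 58.037 = INR 25,038,529.15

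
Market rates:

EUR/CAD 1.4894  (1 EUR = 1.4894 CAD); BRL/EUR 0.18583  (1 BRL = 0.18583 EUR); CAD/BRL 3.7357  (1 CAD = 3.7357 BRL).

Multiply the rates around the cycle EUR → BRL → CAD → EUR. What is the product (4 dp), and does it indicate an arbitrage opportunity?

0.9672 (arbitrage exists)

Around EUR → BRL → CAD → EUR: 1 ÷ 0.18583 ÷ 3.7357 ÷ 1.4894 = 0.967166
Product < 1; profitable direction is EUR → CAD → BRL → EUR.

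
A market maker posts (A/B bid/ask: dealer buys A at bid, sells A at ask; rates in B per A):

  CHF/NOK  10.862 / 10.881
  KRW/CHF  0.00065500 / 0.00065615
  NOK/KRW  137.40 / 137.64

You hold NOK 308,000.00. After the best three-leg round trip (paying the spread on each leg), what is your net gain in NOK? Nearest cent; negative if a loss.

Best loop NOK → CHF → KRW → NOK:
NOK 308,000.00 ÷ 10.881 (buy CHF at ask) = CHF 28,306.22
CHF 28,306.22 ÷ 0.00065615 (buy KRW at ask) = KRW 43,139,864
KRW 43,139,864 ÷ 137.64 (buy NOK at ask) = NOK 313,425.34

Net profit: NOK 5,425.34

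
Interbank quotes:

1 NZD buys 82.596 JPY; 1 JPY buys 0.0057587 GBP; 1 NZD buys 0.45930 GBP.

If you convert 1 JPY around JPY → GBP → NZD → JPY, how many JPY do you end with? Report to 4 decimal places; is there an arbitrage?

Around JPY → GBP → NZD → JPY: 1 × 0.0057587 ÷ 0.45930 × 82.596 = 1.035588
Product > 1; profitable direction is JPY → GBP → NZD → JPY.

1.0356 (arbitrage exists)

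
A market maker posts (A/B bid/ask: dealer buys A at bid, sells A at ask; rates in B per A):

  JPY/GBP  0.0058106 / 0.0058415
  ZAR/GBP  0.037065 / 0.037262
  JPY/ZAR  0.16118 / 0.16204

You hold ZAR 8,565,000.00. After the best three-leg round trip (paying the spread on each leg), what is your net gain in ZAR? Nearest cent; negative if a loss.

Best loop ZAR → GBP → JPY → ZAR:
ZAR 8,565,000.00 × 0.037065 (sell ZAR at bid) = GBP 317,461.73
GBP 317,461.73 ÷ 0.0058415 (buy JPY at ask) = JPY 54,345,926
JPY 54,345,926 × 0.16118 (sell JPY at bid) = ZAR 8,759,476.30

Net profit: ZAR 194,476.30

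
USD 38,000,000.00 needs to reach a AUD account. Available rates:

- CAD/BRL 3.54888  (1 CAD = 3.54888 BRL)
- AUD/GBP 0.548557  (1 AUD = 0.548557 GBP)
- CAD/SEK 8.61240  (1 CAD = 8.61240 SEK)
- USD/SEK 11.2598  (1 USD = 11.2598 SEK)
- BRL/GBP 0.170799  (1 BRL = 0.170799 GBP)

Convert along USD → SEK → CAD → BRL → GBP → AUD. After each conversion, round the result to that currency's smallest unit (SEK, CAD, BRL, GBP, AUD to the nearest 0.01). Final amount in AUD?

USD 38,000,000.00 × 11.2598 = SEK 427,872,400.00
SEK 427,872,400.00 ÷ 8.61240 = CAD 49,680,971.62
CAD 49,680,971.62 × 3.54888 = BRL 176,311,806.56
BRL 176,311,806.56 × 0.170799 = GBP 30,113,880.25
GBP 30,113,880.25 ÷ 0.548557 = AUD 54,896,538.10

AUD 54,896,538.10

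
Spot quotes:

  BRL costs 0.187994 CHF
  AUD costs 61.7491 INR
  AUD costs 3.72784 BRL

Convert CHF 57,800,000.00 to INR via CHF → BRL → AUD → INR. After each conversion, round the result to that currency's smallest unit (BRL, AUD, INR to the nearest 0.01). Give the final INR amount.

INR 5,092,806,996.66

CHF 57,800,000.00 ÷ 0.187994 = BRL 307,456,620.96
BRL 307,456,620.96 ÷ 3.72784 = AUD 82,475,809.31
AUD 82,475,809.31 × 61.7491 = INR 5,092,806,996.66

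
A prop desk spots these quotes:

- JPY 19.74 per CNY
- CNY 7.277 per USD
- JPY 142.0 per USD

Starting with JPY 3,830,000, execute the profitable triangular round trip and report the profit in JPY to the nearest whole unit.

Profit: JPY 44,449

Profitable loop is JPY → USD → CNY → JPY:
JPY 3,830,000 ÷ 142.0 = USD 26,971.83
USD 26,971.83 × 7.277 = CNY 196,274.01
CNY 196,274.01 × 19.74 = JPY 3,874,449
Profit = JPY 3,874,449 − JPY 3,830,000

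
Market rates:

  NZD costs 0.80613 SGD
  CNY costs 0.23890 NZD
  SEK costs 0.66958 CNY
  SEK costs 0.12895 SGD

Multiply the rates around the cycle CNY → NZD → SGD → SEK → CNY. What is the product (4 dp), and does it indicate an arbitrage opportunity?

Around CNY → NZD → SGD → SEK → CNY: 1 × 0.23890 × 0.80613 ÷ 0.12895 × 0.66958 = 1.000005
Product ≈ 1 (deviation 0.001%, within rounding noise).

1.0000 (no arbitrage)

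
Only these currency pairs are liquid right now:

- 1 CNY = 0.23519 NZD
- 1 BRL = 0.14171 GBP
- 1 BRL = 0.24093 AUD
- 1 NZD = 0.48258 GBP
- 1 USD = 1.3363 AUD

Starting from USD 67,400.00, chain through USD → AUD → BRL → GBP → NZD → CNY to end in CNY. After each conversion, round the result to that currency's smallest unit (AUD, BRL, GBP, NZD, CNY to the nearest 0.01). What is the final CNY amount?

USD 67,400.00 × 1.3363 = AUD 90,066.62
AUD 90,066.62 ÷ 0.24093 = BRL 373,829.00
BRL 373,829.00 × 0.14171 = GBP 52,975.31
GBP 52,975.31 ÷ 0.48258 = NZD 109,775.19
NZD 109,775.19 ÷ 0.23519 = CNY 466,751.09

CNY 466,751.09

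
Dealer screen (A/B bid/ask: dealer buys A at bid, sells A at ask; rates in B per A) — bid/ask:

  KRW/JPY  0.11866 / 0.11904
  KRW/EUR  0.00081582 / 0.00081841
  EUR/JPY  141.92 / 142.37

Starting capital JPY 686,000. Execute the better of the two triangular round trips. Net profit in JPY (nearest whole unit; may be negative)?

Net profit: JPY 12,617

Best loop JPY → EUR → KRW → JPY:
JPY 686,000 ÷ 142.37 (buy EUR at ask) = EUR 4,818.43
EUR 4,818.43 ÷ 0.00081841 (buy KRW at ask) = KRW 5,887,551
KRW 5,887,551 × 0.11866 (sell KRW at bid) = JPY 698,617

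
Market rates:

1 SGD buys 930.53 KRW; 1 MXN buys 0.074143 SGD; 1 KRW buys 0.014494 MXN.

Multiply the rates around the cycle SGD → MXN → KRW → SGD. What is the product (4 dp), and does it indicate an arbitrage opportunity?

1.0000 (no arbitrage)

Around SGD → MXN → KRW → SGD: 1 ÷ 0.074143 ÷ 0.014494 ÷ 930.53 = 1.000026
Product ≈ 1 (deviation 0.003%, within rounding noise).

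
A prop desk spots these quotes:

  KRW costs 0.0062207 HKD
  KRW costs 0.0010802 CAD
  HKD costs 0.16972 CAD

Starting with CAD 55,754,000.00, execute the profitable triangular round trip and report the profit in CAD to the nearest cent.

Profitable loop is CAD → HKD → KRW → CAD:
CAD 55,754,000.00 ÷ 0.16972 = HKD 328,505,774.22
HKD 328,505,774.22 ÷ 0.0062207 = KRW 52,808,490,076
KRW 52,808,490,076 × 0.0010802 = CAD 57,043,730.98
Profit = CAD 57,043,730.98 − CAD 55,754,000.00

Profit: CAD 1,289,730.98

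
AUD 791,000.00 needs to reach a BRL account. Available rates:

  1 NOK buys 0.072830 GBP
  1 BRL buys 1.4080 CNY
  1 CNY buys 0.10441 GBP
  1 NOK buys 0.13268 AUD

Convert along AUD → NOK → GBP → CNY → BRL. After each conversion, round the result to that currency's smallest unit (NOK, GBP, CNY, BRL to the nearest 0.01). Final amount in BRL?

AUD 791,000.00 ÷ 0.13268 = NOK 5,961,712.39
NOK 5,961,712.39 × 0.072830 = GBP 434,191.51
GBP 434,191.51 ÷ 0.10441 = CNY 4,158,524.18
CNY 4,158,524.18 ÷ 1.4080 = BRL 2,953,497.29

BRL 2,953,497.29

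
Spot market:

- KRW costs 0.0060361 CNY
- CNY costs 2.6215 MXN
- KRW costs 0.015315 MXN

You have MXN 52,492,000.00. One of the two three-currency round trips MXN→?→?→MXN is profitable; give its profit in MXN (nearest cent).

Profit: MXN 1,743,345.01

Profitable loop is MXN → KRW → CNY → MXN:
MXN 52,492,000.00 ÷ 0.015315 = KRW 3,427,489,389
KRW 3,427,489,389 × 0.0060361 = CNY 20,688,668.70
CNY 20,688,668.70 × 2.6215 = MXN 54,235,345.01
Profit = MXN 54,235,345.01 − MXN 52,492,000.00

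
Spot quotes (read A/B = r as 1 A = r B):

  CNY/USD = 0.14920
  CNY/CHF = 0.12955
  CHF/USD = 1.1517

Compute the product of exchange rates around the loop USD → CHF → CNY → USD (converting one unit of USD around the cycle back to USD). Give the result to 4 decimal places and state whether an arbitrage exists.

1.0000 (no arbitrage)

Around USD → CHF → CNY → USD: 1 ÷ 1.1517 ÷ 0.12955 × 0.14920 = 0.999982
Product ≈ 1 (deviation 0.002%, within rounding noise).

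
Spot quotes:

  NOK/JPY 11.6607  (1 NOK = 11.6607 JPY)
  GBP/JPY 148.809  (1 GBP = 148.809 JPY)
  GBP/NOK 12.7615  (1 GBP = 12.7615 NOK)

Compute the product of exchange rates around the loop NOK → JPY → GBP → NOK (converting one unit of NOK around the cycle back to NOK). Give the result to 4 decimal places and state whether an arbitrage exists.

Around NOK → JPY → GBP → NOK: 1 × 11.6607 ÷ 148.809 × 12.7615 = 0.999993
Product ≈ 1 (deviation 0.001%, within rounding noise).

1.0000 (no arbitrage)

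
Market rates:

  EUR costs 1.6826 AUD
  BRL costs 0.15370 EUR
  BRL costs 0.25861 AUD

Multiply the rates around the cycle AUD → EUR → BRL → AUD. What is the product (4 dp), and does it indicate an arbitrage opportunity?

1.0000 (no arbitrage)

Around AUD → EUR → BRL → AUD: 1 ÷ 1.6826 ÷ 0.15370 × 0.25861 = 0.999978
Product ≈ 1 (deviation 0.002%, within rounding noise).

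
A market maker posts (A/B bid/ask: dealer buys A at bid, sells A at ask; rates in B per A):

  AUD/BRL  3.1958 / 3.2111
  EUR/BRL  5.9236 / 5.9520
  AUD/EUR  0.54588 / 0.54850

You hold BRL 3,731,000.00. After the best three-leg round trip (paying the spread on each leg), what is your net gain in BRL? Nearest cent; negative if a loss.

Best loop BRL → AUD → EUR → BRL:
BRL 3,731,000.00 ÷ 3.2111 (buy AUD at ask) = AUD 1,161,907.13
AUD 1,161,907.13 × 0.54588 (sell AUD at bid) = EUR 634,261.87
EUR 634,261.87 × 5.9236 (sell EUR at bid) = BRL 3,757,113.59

Net profit: BRL 26,113.59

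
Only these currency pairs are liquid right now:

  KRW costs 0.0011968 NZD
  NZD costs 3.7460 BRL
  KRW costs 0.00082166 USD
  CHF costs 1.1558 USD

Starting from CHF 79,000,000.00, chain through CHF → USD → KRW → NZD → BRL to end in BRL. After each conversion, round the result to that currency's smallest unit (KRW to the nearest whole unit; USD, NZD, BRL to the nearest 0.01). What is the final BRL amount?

CHF 79,000,000.00 × 1.1558 = USD 91,308,200.00
USD 91,308,200.00 ÷ 0.00082166 = KRW 111,126,500,012
KRW 111,126,500,012 × 0.0011968 = NZD 132,996,195.21
NZD 132,996,195.21 × 3.7460 = BRL 498,203,747.26

BRL 498,203,747.26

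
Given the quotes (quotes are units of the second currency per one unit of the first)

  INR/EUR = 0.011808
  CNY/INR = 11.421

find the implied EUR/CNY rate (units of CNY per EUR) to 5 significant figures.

EUR/CNY = 7.4151

1 EUR ÷ 0.011808 = 84.6883 INR
84.6883 INR ÷ 11.421 = 7.41514 CNY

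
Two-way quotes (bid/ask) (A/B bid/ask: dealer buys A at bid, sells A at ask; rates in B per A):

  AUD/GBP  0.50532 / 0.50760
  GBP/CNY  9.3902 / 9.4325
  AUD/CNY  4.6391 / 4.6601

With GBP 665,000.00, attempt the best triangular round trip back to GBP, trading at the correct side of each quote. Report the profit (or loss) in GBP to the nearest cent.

Net profit: GBP 12,123.27

Best loop GBP → CNY → AUD → GBP:
GBP 665,000.00 × 9.3902 (sell GBP at bid) = CNY 6,244,483.00
CNY 6,244,483.00 ÷ 4.6601 (buy AUD at ask) = AUD 1,339,989.06
AUD 1,339,989.06 × 0.50532 (sell AUD at bid) = GBP 677,123.27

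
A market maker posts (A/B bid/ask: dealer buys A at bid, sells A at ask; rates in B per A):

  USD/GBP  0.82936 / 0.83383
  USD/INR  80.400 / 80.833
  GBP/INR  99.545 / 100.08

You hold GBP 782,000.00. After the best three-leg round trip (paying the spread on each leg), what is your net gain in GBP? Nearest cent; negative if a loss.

Best loop GBP → INR → USD → GBP:
GBP 782,000.00 × 99.545 (sell GBP at bid) = INR 77,844,190.00
INR 77,844,190.00 ÷ 80.833 (buy USD at ask) = USD 963,024.88
USD 963,024.88 × 0.82936 (sell USD at bid) = GBP 798,694.31

Net profit: GBP 16,694.31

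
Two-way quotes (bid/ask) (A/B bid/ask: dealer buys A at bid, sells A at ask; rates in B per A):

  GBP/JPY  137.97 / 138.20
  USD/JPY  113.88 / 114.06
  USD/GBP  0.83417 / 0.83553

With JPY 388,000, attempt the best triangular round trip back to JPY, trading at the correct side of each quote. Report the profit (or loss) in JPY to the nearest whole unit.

Best loop JPY → USD → GBP → JPY:
JPY 388,000 ÷ 114.06 (buy USD at ask) = USD 3,401.72
USD 3,401.72 × 0.83417 (sell USD at bid) = GBP 2,837.61
GBP 2,837.61 × 137.97 (sell GBP at bid) = JPY 391,505

Net profit: JPY 3,505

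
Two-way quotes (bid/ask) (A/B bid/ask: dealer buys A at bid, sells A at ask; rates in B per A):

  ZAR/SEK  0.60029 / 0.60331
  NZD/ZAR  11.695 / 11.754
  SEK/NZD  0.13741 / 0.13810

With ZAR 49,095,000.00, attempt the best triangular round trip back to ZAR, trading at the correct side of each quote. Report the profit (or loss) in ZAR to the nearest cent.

Best loop ZAR → NZD → SEK → ZAR:
ZAR 49,095,000.00 ÷ 11.754 (buy NZD at ask) = NZD 4,176,875.96
NZD 4,176,875.96 ÷ 0.13810 (buy SEK at ask) = SEK 30,245,300.20
SEK 30,245,300.20 ÷ 0.60331 (buy ZAR at ask) = ZAR 50,132,270.63

Net profit: ZAR 1,037,270.63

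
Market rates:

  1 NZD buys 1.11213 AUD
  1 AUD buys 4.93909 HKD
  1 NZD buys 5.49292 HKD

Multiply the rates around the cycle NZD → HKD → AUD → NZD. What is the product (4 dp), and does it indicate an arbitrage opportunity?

1.0000 (no arbitrage)

Around NZD → HKD → AUD → NZD: 1 × 5.49292 ÷ 4.93909 ÷ 1.11213 = 1.000002
Product ≈ 1 (deviation 0.000%, within rounding noise).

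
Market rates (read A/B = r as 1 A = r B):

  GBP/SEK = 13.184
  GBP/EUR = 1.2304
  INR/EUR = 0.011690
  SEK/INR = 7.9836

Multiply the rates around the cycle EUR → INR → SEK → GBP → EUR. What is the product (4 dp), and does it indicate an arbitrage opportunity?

Around EUR → INR → SEK → GBP → EUR: 1 ÷ 0.011690 ÷ 7.9836 ÷ 13.184 × 1.2304 = 0.999967
Product ≈ 1 (deviation 0.003%, within rounding noise).

1.0000 (no arbitrage)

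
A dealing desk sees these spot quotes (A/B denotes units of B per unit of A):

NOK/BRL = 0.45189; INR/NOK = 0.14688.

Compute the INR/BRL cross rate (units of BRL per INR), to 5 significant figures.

1 INR × 0.14688 = 0.14688 NOK
0.14688 NOK × 0.45189 = 0.0663736 BRL

INR/BRL = 0.066374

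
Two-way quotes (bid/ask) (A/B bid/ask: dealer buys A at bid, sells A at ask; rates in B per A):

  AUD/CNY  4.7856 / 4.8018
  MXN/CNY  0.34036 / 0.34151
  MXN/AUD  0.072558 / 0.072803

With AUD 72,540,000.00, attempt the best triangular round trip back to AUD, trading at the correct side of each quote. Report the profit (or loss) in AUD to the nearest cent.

Net profit: AUD 1,215,740.07

Best loop AUD → CNY → MXN → AUD:
AUD 72,540,000.00 × 4.7856 (sell AUD at bid) = CNY 347,147,424.00
CNY 347,147,424.00 ÷ 0.34151 (buy MXN at ask) = MXN 1,016,507,346.78
MXN 1,016,507,346.78 × 0.072558 (sell MXN at bid) = AUD 73,755,740.07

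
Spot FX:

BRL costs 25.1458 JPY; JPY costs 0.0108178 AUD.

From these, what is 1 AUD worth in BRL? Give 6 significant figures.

1 AUD ÷ 0.0108178 = 92.4402 JPY
92.4402 JPY ÷ 25.1458 = 3.67617 BRL

AUD/BRL = 3.67617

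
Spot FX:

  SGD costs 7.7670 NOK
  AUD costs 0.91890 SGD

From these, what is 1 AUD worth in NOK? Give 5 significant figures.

1 AUD × 0.91890 = 0.9189 SGD
0.9189 SGD × 7.7670 = 7.1371 NOK

AUD/NOK = 7.1371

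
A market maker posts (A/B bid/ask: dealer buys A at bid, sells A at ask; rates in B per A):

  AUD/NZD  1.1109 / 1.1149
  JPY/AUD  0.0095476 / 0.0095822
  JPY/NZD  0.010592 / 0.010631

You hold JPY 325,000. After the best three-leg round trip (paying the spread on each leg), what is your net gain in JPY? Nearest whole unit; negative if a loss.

Net result: JPY -751 (no profitable arbitrage after spreads)

Best loop JPY → AUD → NZD → JPY:
JPY 325,000 × 0.0095476 (sell JPY at bid) = AUD 3,102.97
AUD 3,102.97 × 1.1109 (sell AUD at bid) = NZD 3,447.09
NZD 3,447.09 ÷ 0.010631 (buy JPY at ask) = JPY 324,249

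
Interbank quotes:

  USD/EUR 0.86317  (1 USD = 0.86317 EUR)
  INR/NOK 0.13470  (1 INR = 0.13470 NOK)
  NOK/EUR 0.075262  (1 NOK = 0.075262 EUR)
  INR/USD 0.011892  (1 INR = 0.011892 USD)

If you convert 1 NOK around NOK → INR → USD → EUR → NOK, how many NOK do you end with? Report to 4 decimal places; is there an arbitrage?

Around NOK → INR → USD → EUR → NOK: 1 ÷ 0.13470 × 0.011892 × 0.86317 ÷ 0.075262 = 1.012530
Product > 1; profitable direction is NOK → INR → USD → EUR → NOK.

1.0125 (arbitrage exists)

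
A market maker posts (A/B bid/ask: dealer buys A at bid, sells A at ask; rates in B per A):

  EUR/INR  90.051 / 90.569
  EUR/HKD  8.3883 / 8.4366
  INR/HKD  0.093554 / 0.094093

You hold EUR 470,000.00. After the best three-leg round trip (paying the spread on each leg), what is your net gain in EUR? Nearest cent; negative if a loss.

Net result: EUR -666.77 (no profitable arbitrage after spreads)

Best loop EUR → INR → HKD → EUR:
EUR 470,000.00 × 90.051 (sell EUR at bid) = INR 42,323,970.00
INR 42,323,970.00 × 0.093554 (sell INR at bid) = HKD 3,959,576.69
HKD 3,959,576.69 ÷ 8.4366 (buy EUR at ask) = EUR 469,333.23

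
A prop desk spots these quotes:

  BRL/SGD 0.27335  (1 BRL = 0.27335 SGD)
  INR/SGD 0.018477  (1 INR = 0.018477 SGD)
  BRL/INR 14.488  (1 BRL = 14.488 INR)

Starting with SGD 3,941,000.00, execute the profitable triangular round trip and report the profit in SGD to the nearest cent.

Profit: SGD 83,256.16

Profitable loop is SGD → INR → BRL → SGD:
SGD 3,941,000.00 ÷ 0.018477 = INR 213,292,201.11
INR 213,292,201.11 ÷ 14.488 = BRL 14,721,990.69
BRL 14,721,990.69 × 0.27335 = SGD 4,024,256.16
Profit = SGD 4,024,256.16 − SGD 3,941,000.00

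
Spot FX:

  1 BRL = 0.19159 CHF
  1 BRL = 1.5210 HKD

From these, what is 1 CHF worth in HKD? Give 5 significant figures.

CHF/HKD = 7.9388

1 CHF ÷ 0.19159 = 5.21948 BRL
5.21948 BRL × 1.5210 = 7.93883 HKD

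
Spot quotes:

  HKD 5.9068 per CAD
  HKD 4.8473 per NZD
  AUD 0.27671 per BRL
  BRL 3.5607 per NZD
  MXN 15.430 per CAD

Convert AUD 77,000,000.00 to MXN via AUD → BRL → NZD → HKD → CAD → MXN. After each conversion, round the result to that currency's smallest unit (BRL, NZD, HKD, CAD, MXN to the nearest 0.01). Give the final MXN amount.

AUD 77,000,000.00 ÷ 0.27671 = BRL 278,269,668.61
BRL 278,269,668.61 ÷ 3.5607 = NZD 78,150,270.62
NZD 78,150,270.62 × 4.8473 = HKD 378,817,806.78
HKD 378,817,806.78 ÷ 5.9068 = CAD 64,132,492.51
CAD 64,132,492.51 × 15.430 = MXN 989,564,359.43

MXN 989,564,359.43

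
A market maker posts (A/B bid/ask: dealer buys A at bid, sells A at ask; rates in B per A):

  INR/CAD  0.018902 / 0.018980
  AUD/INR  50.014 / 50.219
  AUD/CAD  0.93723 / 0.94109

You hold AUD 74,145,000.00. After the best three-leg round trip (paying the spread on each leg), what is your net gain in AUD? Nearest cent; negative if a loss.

Best loop AUD → INR → CAD → AUD:
AUD 74,145,000.00 × 50.014 (sell AUD at bid) = INR 3,708,288,030.00
INR 3,708,288,030.00 × 0.018902 (sell INR at bid) = CAD 70,094,060.34
CAD 70,094,060.34 ÷ 0.94109 (buy AUD at ask) = AUD 74,481,782.13

Net profit: AUD 336,782.13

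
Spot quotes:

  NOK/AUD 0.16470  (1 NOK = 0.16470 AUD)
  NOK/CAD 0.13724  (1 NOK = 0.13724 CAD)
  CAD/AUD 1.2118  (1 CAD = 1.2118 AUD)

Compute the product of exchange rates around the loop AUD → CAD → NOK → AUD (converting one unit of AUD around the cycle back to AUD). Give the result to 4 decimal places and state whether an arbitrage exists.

Around AUD → CAD → NOK → AUD: 1 ÷ 1.2118 ÷ 0.13724 × 0.16470 = 0.990335
Product < 1; profitable direction is AUD → NOK → CAD → AUD.

0.9903 (arbitrage exists)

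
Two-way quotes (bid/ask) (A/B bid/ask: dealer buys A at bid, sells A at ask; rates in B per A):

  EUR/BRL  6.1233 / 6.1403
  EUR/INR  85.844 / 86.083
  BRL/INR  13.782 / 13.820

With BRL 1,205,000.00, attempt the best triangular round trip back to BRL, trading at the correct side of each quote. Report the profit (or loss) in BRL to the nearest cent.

Net profit: BRL 13,987.80

Best loop BRL → EUR → INR → BRL:
BRL 1,205,000.00 ÷ 6.1403 (buy EUR at ask) = EUR 196,244.48
EUR 196,244.48 × 85.844 (sell EUR at bid) = INR 16,846,411.41
INR 16,846,411.41 ÷ 13.820 (buy BRL at ask) = BRL 1,218,987.80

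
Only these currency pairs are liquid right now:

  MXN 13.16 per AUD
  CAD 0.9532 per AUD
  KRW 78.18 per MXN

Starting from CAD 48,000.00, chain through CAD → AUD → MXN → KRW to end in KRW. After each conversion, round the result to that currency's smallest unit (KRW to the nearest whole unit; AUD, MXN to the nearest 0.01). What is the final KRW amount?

KRW 51,809,420

CAD 48,000.00 ÷ 0.9532 = AUD 50,356.69
AUD 50,356.69 × 13.16 = MXN 662,694.04
MXN 662,694.04 × 78.18 = KRW 51,809,420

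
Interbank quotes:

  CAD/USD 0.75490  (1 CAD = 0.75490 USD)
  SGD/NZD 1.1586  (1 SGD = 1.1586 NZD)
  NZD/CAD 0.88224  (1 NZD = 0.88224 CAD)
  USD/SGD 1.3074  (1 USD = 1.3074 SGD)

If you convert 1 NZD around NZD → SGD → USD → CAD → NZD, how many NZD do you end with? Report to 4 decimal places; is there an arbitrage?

Around NZD → SGD → USD → CAD → NZD: 1 ÷ 1.1586 ÷ 1.3074 ÷ 0.75490 ÷ 0.88224 = 0.991247
Product < 1; profitable direction is NZD → CAD → USD → SGD → NZD.

0.9912 (arbitrage exists)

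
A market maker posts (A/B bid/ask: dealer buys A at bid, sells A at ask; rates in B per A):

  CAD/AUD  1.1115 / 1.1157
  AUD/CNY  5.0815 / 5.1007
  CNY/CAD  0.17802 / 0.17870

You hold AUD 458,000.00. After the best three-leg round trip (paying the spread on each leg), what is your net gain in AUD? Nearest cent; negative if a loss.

Net profit: AUD 2,506.40

Best loop AUD → CNY → CAD → AUD:
AUD 458,000.00 × 5.0815 (sell AUD at bid) = CNY 2,327,327.00
CNY 2,327,327.00 × 0.17802 (sell CNY at bid) = CAD 414,310.75
CAD 414,310.75 × 1.1115 (sell CAD at bid) = AUD 460,506.40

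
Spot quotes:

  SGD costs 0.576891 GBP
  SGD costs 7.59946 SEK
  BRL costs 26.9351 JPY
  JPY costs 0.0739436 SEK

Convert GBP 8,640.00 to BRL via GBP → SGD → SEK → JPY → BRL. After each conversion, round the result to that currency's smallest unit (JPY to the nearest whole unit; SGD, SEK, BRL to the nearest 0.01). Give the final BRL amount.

GBP 8,640.00 ÷ 0.576891 = SGD 14,976.83
SGD 14,976.83 × 7.59946 = SEK 113,815.82
SEK 113,815.82 ÷ 0.0739436 = JPY 1,539,225
JPY 1,539,225 ÷ 26.9351 = BRL 57,145.69

BRL 57,145.69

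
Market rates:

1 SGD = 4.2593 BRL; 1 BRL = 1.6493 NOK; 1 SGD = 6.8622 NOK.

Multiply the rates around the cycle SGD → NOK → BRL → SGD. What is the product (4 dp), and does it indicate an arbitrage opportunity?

0.9768 (arbitrage exists)

Around SGD → NOK → BRL → SGD: 1 × 6.8622 ÷ 1.6493 ÷ 4.2593 = 0.976845
Product < 1; profitable direction is SGD → BRL → NOK → SGD.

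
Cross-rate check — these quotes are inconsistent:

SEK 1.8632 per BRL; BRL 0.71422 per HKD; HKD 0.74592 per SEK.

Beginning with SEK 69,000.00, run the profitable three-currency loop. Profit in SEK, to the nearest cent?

Profitable loop is SEK → BRL → HKD → SEK:
SEK 69,000.00 ÷ 1.8632 = BRL 37,033.06
BRL 37,033.06 ÷ 0.71422 = HKD 51,851.06
HKD 51,851.06 ÷ 0.74592 = SEK 69,512.89
Profit = SEK 69,512.89 − SEK 69,000.00

Profit: SEK 512.89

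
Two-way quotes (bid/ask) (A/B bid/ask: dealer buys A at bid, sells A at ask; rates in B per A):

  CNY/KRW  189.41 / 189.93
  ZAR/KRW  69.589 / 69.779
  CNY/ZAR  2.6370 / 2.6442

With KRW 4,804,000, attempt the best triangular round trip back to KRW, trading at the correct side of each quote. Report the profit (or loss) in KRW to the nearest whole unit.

Best loop KRW → ZAR → CNY → KRW:
KRW 4,804,000 ÷ 69.779 (buy ZAR at ask) = ZAR 68,845.93
ZAR 68,845.93 ÷ 2.6442 (buy CNY at ask) = CNY 26,036.58
CNY 26,036.58 × 189.41 (sell CNY at bid) = KRW 4,931,589

Net profit: KRW 127,589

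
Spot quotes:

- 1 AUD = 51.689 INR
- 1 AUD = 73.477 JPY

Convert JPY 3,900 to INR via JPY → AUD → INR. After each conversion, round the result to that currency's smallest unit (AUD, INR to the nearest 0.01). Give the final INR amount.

INR 2,743.65

JPY 3,900 ÷ 73.477 = AUD 53.08
AUD 53.08 × 51.689 = INR 2,743.65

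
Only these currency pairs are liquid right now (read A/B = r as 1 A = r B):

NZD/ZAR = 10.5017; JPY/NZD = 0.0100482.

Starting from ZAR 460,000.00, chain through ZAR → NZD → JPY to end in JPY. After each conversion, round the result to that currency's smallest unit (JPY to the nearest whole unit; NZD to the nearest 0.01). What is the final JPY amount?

ZAR 460,000.00 ÷ 10.5017 = NZD 43,802.43
NZD 43,802.43 ÷ 0.0100482 = JPY 4,359,232

JPY 4,359,232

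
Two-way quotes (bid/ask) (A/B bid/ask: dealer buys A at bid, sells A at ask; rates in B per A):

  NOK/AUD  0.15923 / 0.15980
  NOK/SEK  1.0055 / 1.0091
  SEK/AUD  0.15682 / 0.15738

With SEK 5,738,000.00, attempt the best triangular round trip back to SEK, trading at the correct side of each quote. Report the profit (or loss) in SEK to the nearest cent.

Net profit: SEK 15,096.94

Best loop SEK → NOK → AUD → SEK:
SEK 5,738,000.00 ÷ 1.0091 (buy NOK at ask) = NOK 5,686,255.08
NOK 5,686,255.08 × 0.15923 (sell NOK at bid) = AUD 905,422.40
AUD 905,422.40 ÷ 0.15738 (buy SEK at ask) = SEK 5,753,096.94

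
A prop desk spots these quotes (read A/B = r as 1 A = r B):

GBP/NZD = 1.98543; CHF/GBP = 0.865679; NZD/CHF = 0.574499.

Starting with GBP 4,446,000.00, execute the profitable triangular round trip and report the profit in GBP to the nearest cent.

Profit: GBP 56,655.49

Profitable loop is GBP → CHF → NZD → GBP:
GBP 4,446,000.00 ÷ 0.865679 = CHF 5,135,852.90
CHF 5,135,852.90 ÷ 0.574499 = NZD 8,939,707.29
NZD 8,939,707.29 ÷ 1.98543 = GBP 4,502,655.49
Profit = GBP 4,502,655.49 − GBP 4,446,000.00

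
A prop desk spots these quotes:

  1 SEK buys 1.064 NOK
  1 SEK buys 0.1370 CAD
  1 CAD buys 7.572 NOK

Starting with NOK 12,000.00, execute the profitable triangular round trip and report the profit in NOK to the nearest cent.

Profitable loop is NOK → CAD → SEK → NOK:
NOK 12,000.00 ÷ 7.572 = CAD 1,584.79
CAD 1,584.79 ÷ 0.1370 = SEK 11,567.78
SEK 11,567.78 × 1.064 = NOK 12,308.12
Profit = NOK 12,308.12 − NOK 12,000.00

Profit: NOK 308.12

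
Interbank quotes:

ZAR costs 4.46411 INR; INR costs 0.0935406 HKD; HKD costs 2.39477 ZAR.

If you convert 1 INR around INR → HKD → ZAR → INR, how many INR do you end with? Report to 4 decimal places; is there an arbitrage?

1.0000 (no arbitrage)

Around INR → HKD → ZAR → INR: 1 × 0.0935406 × 2.39477 × 4.46411 = 0.999997
Product ≈ 1 (deviation 0.000%, within rounding noise).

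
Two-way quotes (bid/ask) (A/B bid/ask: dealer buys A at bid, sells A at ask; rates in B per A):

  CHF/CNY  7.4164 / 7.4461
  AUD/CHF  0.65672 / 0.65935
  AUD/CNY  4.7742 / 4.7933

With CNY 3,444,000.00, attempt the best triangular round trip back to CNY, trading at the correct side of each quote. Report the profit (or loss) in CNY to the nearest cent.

Best loop CNY → AUD → CHF → CNY:
CNY 3,444,000.00 ÷ 4.7933 (buy AUD at ask) = AUD 718,502.91
AUD 718,502.91 × 0.65672 (sell AUD at bid) = CHF 471,855.23
CHF 471,855.23 × 7.4164 (sell CHF at bid) = CNY 3,499,467.14

Net profit: CNY 55,467.14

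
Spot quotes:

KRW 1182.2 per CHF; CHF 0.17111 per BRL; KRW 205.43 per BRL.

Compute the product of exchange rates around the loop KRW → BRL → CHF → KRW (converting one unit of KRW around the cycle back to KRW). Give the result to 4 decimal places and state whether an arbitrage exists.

0.9847 (arbitrage exists)

Around KRW → BRL → CHF → KRW: 1 ÷ 205.43 × 0.17111 × 1182.2 = 0.984697
Product < 1; profitable direction is KRW → CHF → BRL → KRW.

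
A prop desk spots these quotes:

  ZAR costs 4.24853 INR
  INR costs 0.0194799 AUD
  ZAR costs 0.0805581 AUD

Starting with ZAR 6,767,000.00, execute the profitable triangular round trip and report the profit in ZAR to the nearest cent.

Profit: ZAR 185,041.79

Profitable loop is ZAR → INR → AUD → ZAR:
ZAR 6,767,000.00 × 4.24853 = INR 28,749,802.51
INR 28,749,802.51 × 0.0194799 = AUD 560,043.28
AUD 560,043.28 ÷ 0.0805581 = ZAR 6,952,041.79
Profit = ZAR 6,952,041.79 − ZAR 6,767,000.00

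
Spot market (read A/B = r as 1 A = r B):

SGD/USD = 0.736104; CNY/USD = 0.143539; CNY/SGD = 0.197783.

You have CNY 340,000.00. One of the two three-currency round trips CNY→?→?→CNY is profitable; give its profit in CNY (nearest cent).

Profit: CNY 4,855.49

Profitable loop is CNY → SGD → USD → CNY:
CNY 340,000.00 × 0.197783 = SGD 67,246.22
SGD 67,246.22 × 0.736104 = USD 49,500.21
USD 49,500.21 ÷ 0.143539 = CNY 344,855.49
Profit = CNY 344,855.49 − CNY 340,000.00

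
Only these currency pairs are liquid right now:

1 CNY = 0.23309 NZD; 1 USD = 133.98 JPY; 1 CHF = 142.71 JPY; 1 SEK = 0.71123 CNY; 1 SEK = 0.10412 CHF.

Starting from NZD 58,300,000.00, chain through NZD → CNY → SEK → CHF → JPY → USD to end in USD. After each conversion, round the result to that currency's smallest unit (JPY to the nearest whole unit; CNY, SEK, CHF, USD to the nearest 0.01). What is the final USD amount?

USD 39,001,691.07

NZD 58,300,000.00 ÷ 0.23309 = CNY 250,117,980.18
CNY 250,117,980.18 ÷ 0.71123 = SEK 351,669,614.86
SEK 351,669,614.86 × 0.10412 = CHF 36,615,840.30
CHF 36,615,840.30 × 142.71 = JPY 5,225,446,569
JPY 5,225,446,569 ÷ 133.98 = USD 39,001,691.07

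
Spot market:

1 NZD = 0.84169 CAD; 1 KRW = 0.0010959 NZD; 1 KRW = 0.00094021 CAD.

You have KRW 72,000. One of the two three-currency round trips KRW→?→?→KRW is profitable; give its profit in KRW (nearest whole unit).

Profitable loop is KRW → CAD → NZD → KRW:
KRW 72,000 × 0.00094021 = CAD 67.70
CAD 67.70 ÷ 0.84169 = NZD 80.43
NZD 80.43 ÷ 0.0010959 = KRW 73,390
Profit = KRW 73,390 − KRW 72,000

Profit: KRW 1,390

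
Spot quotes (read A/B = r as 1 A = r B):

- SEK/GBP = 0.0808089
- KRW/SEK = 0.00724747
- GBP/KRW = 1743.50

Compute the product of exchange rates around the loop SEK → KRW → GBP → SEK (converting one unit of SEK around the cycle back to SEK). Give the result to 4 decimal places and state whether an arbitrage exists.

0.9793 (arbitrage exists)

Around SEK → KRW → GBP → SEK: 1 ÷ 0.00724747 ÷ 1743.50 ÷ 0.0808089 = 0.979338
Product < 1; profitable direction is SEK → GBP → KRW → SEK.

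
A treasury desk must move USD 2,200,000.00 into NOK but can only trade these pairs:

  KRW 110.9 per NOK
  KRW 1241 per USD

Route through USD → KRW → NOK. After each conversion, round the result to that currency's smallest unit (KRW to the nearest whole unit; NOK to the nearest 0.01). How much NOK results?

NOK 24,618,575.29

USD 2,200,000.00 × 1241 = KRW 2,730,200,000
KRW 2,730,200,000 ÷ 110.9 = NOK 24,618,575.29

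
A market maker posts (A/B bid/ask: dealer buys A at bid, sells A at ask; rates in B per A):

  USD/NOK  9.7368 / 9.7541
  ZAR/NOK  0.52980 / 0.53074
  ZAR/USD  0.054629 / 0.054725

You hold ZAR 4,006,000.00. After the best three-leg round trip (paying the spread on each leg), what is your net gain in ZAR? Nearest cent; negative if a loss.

Net profit: ZAR 8,843.54

Best loop ZAR → USD → NOK → ZAR:
ZAR 4,006,000.00 × 0.054629 (sell ZAR at bid) = USD 218,843.77
USD 218,843.77 × 9.7368 (sell USD at bid) = NOK 2,130,838.06
NOK 2,130,838.06 ÷ 0.53074 (buy ZAR at ask) = ZAR 4,014,843.54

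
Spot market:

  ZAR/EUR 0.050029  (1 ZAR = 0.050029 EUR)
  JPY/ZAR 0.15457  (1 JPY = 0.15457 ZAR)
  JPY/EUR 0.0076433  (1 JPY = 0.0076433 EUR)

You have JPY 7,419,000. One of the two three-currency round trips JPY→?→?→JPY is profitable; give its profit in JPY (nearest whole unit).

Profitable loop is JPY → ZAR → EUR → JPY:
JPY 7,419,000 × 0.15457 = ZAR 1,146,754.83
ZAR 1,146,754.83 × 0.050029 = EUR 57,371.00
EUR 57,371.00 ÷ 0.0076433 = JPY 7,506,051
Profit = JPY 7,506,051 − JPY 7,419,000

Profit: JPY 87,051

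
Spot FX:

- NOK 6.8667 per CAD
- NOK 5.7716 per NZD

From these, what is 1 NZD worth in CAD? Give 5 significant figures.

1 NZD × 5.7716 = 5.7716 NOK
5.7716 NOK ÷ 6.8667 = 0.84052 CAD

NZD/CAD = 0.84052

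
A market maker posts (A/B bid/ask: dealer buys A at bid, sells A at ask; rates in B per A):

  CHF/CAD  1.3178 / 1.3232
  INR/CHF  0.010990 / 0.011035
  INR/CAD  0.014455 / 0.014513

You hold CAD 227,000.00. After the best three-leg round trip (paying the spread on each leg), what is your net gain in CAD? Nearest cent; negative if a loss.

Best loop CAD → INR → CHF → CAD:
CAD 227,000.00 ÷ 0.014513 (buy INR at ask) = INR 15,641,149.31
INR 15,641,149.31 × 0.010990 (sell INR at bid) = CHF 171,896.23
CHF 171,896.23 × 1.3178 (sell CHF at bid) = CAD 226,524.85

Net result: CAD -475.15 (no profitable arbitrage after spreads)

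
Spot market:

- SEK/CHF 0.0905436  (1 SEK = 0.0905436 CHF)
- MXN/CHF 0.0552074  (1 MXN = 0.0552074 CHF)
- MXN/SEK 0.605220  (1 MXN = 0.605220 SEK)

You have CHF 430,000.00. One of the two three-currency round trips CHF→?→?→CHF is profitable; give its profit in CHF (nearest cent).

Profitable loop is CHF → SEK → MXN → CHF:
CHF 430,000.00 ÷ 0.0905436 = SEK 4,749,093.25
SEK 4,749,093.25 ÷ 0.605220 = MXN 7,846,887.50
MXN 7,846,887.50 × 0.0552074 = CHF 433,206.26
Profit = CHF 433,206.26 − CHF 430,000.00

Profit: CHF 3,206.26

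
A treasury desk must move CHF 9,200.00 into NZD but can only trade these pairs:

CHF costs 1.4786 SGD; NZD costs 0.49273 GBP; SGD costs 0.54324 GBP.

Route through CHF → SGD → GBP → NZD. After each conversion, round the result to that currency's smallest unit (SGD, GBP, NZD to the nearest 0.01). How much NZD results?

NZD 14,997.58

CHF 9,200.00 × 1.4786 = SGD 13,603.12
SGD 13,603.12 × 0.54324 = GBP 7,389.76
GBP 7,389.76 ÷ 0.49273 = NZD 14,997.58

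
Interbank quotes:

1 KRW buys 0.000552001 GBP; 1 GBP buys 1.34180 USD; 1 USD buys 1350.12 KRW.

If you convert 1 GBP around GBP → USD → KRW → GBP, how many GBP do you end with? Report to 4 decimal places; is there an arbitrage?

1.0000 (no arbitrage)

Around GBP → USD → KRW → GBP: 1 × 1.34180 × 1350.12 × 0.000552001 = 1.000000
Product ≈ 1 (deviation 0.000%, within rounding noise).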